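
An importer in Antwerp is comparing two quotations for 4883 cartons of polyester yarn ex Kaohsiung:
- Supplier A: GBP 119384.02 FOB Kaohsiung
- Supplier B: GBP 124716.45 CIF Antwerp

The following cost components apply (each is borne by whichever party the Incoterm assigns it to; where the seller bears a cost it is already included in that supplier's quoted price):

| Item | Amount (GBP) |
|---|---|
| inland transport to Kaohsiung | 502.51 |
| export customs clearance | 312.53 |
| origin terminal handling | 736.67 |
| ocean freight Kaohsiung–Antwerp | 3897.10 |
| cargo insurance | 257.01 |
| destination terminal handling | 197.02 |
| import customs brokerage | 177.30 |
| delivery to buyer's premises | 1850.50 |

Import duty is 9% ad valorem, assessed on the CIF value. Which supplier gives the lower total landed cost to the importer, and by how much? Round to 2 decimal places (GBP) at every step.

Supplier A is cheaper by GBP 1284.37

Supplier A (FOB):
CIF value = FOB price + freight + insurance = 119384.02 + 3897.10 + 257.01 = 123538.13
Import duty = 123538.13 × 9% = 11118.43
Buyer bears (A): 3897.10 + 257.01 + 197.02 + 177.30 + 1850.50 = 6378.93
Landed cost (A) = invoice 119384.02 + 6378.93 + duty 11118.43 = 136881.38
Supplier B (CIF):
The CIF price already equals the CIF value: 124716.45
Import duty = 124716.45 × 9% = 11224.48
Buyer bears (B): 197.02 + 177.30 + 1850.50 = 2224.82
Landed cost (B) = invoice 124716.45 + 2224.82 + duty 11224.48 = 138165.75
Difference = |136881.38 − 138165.75| = 1284.37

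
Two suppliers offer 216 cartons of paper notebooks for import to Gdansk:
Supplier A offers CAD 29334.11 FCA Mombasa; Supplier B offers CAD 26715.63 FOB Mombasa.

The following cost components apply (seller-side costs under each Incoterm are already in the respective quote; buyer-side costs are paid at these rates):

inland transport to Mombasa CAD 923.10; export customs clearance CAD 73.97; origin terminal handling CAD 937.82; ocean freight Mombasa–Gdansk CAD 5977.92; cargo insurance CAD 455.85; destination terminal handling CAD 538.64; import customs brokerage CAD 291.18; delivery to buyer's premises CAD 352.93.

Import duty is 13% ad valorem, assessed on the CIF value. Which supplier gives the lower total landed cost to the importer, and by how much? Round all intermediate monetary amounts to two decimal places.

Supplier B is cheaper by CAD 4018.62

Supplier A (FCA):
CIF value = FCA price + origin terminal + freight + insurance = 29334.11 + 937.82 + 5977.92 + 455.85 = 36705.70
Import duty = 36705.70 × 13% = 4771.74
Buyer bears (A): 937.82 + 5977.92 + 455.85 + 538.64 + 291.18 + 352.93 = 8554.34
Landed cost (A) = invoice 29334.11 + 8554.34 + duty 4771.74 = 42660.19
Supplier B (FOB):
CIF value = FOB price + freight + insurance = 26715.63 + 5977.92 + 455.85 = 33149.40
Import duty = 33149.40 × 13% = 4309.42
Buyer bears (B): 5977.92 + 455.85 + 538.64 + 291.18 + 352.93 = 7616.52
Landed cost (B) = invoice 26715.63 + 7616.52 + duty 4309.42 = 38641.57
Difference = |42660.19 − 38641.57| = 4018.62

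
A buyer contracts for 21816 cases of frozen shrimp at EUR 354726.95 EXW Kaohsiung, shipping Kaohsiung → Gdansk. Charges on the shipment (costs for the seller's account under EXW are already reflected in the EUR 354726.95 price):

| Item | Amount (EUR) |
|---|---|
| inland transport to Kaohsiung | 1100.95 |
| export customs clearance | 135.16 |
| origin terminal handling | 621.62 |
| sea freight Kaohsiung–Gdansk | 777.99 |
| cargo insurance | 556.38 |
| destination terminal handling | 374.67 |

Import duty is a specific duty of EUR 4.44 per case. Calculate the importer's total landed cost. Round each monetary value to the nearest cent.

EXW: the seller makes goods available at their premises; the buyer bears all onward costs.
CIF value = EXW price + inland to port + export clearance + origin terminal + freight + insurance = 354726.95 + 1100.95 + 135.16 + 621.62 + 777.99 + 556.38 = 357919.05
Import duty = 21816 × 4.44 = 96863.04
Buyer bears: inland to port 1100.95 + export clearance 135.16 + origin terminal 621.62 + freight 777.99 + insurance 556.38 + destination terminal 374.67 + duty 96863.04 = 100429.81
Landed cost = invoice 354726.95 + 100429.81 = 455156.76

Total landed cost: EUR 455156.76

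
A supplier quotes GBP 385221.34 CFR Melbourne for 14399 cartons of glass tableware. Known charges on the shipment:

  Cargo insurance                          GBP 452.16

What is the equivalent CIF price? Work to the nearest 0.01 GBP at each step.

From CFR to CIF, the seller additionally bears: insurance.
CIF price = 385221.34 + 452.16 = 385673.50

CIF price: GBP 385673.50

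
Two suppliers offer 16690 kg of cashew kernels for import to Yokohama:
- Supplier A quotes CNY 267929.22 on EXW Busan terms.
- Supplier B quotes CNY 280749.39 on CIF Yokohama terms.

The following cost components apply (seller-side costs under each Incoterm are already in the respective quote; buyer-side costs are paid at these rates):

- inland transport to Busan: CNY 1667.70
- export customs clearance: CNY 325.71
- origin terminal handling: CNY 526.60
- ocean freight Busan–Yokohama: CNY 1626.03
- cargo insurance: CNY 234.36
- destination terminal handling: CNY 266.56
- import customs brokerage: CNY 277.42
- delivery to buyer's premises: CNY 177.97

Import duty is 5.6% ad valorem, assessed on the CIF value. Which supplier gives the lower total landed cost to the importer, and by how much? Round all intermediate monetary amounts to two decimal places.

Supplier A (EXW):
CIF value = EXW price + inland to port + export clearance + origin terminal + freight + insurance = 267929.22 + 1667.70 + 325.71 + 526.60 + 1626.03 + 234.36 = 272309.62
Import duty = 272309.62 × 5.6% = 15249.34
Buyer bears (A): 1667.70 + 325.71 + 526.60 + 1626.03 + 234.36 + 266.56 + 277.42 + 177.97 = 5102.35
Landed cost (A) = invoice 267929.22 + 5102.35 + duty 15249.34 = 288280.91
Supplier B (CIF):
The CIF price already equals the CIF value: 280749.39
Import duty = 280749.39 × 5.6% = 15721.97
Buyer bears (B): 266.56 + 277.42 + 177.97 = 721.95
Landed cost (B) = invoice 280749.39 + 721.95 + duty 15721.97 = 297193.31
Difference = |288280.91 − 297193.31| = 8912.40

Supplier A is cheaper by CNY 8912.40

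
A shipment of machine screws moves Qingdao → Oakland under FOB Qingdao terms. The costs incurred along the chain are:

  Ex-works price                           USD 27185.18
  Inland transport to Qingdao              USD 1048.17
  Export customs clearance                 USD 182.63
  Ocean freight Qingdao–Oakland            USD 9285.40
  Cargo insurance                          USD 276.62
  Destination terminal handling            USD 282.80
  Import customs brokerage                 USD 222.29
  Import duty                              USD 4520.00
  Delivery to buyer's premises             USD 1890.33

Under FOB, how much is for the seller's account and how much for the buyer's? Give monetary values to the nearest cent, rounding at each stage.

Seller: USD 28415.98; buyer: USD 16477.44

FOB: the seller bears costs until goods are on board at the origin port; the buyer bears freight, insurance and all costs thereafter.
Seller's account: goods 27185.18 + inland to port 1048.17 + export clearance 182.63 = 28415.98
Buyer's account: freight 9285.40 + insurance 276.62 + destination terminal 282.80 + brokerage 222.29 + duty 4520.00 + delivery 1890.33 = 16477.44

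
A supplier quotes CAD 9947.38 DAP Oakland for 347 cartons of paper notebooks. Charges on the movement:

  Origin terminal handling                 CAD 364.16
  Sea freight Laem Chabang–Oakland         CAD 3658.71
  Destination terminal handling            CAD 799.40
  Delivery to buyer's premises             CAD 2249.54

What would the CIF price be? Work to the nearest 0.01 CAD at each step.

Not relevant to the conversion: origin terminal, freight — on the seller under both DAP and CIF; already in the DAP price and stays in the CIF price.
From DAP to CIF, the seller no longer bears: destination terminal, delivery.
CIF price = 9947.38 − 799.40 − 2249.54 = 6898.44

CIF price: CAD 6898.44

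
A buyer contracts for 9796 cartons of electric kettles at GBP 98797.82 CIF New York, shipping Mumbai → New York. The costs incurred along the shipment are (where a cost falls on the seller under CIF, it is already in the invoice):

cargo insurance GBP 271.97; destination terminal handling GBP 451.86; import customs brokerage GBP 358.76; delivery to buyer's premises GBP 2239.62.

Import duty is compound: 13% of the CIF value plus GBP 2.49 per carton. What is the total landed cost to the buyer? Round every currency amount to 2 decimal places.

Total landed cost: GBP 139083.82

CIF: the seller pays costs through ocean freight and marine insurance to the destination port.
Already in the invoice (seller's account under CIF): insurance — exclude.
The CIF price already equals the CIF value: 98797.82
Ad valorem component: 98797.82 × 13% = 12843.72
Specific component: 9796 × 2.49 = 24392.04
Import duty = 12843.72 + 24392.04 = 37235.76
Buyer bears: destination terminal 451.86 + brokerage 358.76 + delivery 2239.62 + duty 37235.76 = 40286.00
Landed cost = invoice 98797.82 + 40286.00 = 139083.82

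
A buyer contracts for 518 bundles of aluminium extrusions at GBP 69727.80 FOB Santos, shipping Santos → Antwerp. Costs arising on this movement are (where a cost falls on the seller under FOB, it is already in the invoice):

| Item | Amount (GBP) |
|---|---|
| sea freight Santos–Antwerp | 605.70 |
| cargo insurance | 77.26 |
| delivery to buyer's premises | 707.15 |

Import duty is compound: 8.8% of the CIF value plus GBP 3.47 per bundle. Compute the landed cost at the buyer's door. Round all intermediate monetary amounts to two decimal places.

FOB: the seller bears costs until goods are on board at the origin port; the buyer bears freight, insurance and all costs thereafter.
CIF value = FOB price + freight + insurance = 69727.80 + 605.70 + 77.26 = 70410.76
Ad valorem component: 70410.76 × 8.8% = 6196.15
Specific component: 518 × 3.47 = 1797.46
Import duty = 6196.15 + 1797.46 = 7993.61
Buyer bears: freight 605.70 + insurance 77.26 + delivery 707.15 + duty 7993.61 = 9383.72
Landed cost = invoice 69727.80 + 9383.72 = 79111.52

Total landed cost: GBP 79111.52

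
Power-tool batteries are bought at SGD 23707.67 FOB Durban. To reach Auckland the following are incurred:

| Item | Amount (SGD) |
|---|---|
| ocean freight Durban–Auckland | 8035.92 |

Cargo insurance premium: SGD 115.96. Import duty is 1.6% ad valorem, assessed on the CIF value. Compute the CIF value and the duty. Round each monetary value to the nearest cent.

CIF = FOB price + freight + insurance
CIF = 23707.67 + 8035.92 + 115.96 = 31859.55
Import duty = 31859.55 × 1.6% = 509.75

CIF value: SGD 31859.55; import duty: SGD 509.75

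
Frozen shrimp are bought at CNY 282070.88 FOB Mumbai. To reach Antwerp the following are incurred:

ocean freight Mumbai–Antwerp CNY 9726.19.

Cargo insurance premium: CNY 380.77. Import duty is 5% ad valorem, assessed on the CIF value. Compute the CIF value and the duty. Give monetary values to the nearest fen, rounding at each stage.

CIF value: CNY 292177.84; import duty: CNY 14608.89

CIF = FOB price + freight + insurance
CIF = 282070.88 + 9726.19 + 380.77 = 292177.84
Import duty = 292177.84 × 5% = 14608.89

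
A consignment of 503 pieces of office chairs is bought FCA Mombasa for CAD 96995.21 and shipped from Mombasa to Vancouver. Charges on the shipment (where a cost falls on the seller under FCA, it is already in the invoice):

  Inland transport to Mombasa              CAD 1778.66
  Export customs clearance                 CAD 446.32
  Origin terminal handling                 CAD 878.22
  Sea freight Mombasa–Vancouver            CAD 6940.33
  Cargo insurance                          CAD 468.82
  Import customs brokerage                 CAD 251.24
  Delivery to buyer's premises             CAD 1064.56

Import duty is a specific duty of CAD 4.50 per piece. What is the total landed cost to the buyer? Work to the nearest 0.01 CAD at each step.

FCA: the seller delivers export-cleared goods to the carrier; the buyer bears costs from that point.
Already in the invoice (seller's account under FCA): inland to port, export clearance — exclude.
CIF value = FCA price + origin terminal + freight + insurance = 96995.21 + 878.22 + 6940.33 + 468.82 = 105282.58
Import duty = 503 × 4.50 = 2263.50
Buyer bears: origin terminal 878.22 + freight 6940.33 + insurance 468.82 + brokerage 251.24 + delivery 1064.56 + duty 2263.50 = 11866.67
Landed cost = invoice 96995.21 + 11866.67 = 108861.88

Total landed cost: CAD 108861.88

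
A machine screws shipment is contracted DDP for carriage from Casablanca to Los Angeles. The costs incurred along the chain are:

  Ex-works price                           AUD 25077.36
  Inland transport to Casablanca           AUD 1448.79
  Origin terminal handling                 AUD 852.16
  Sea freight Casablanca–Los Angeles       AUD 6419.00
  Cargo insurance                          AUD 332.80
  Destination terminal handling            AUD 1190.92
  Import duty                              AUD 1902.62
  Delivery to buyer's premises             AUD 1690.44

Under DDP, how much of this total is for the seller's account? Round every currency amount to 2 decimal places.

DDP: the seller bears all costs including import duty.
Seller's account: goods 25077.36 + inland to port 1448.79 + origin terminal 852.16 + freight 6419.00 + insurance 332.80 + destination terminal 1190.92 + duty 1902.62 + delivery 1690.44 = 38914.09
Buyer's account: 0.00

Seller's account: AUD 38914.09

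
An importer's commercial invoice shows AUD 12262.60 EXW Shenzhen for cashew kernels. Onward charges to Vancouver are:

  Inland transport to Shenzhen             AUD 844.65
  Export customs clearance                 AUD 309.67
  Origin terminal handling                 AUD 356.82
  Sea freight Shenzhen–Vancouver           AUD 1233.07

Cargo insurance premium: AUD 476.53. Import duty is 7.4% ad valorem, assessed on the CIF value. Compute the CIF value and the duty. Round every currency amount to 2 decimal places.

CIF value: AUD 15483.34; import duty: AUD 1145.77

CIF = EXW price + pre-shipment costs + freight + insurance
CIF = 12262.60 + 844.65 + 309.67 + 356.82 + 1233.07 + 476.53 = 15483.34
Import duty = 15483.34 × 7.4% = 1145.77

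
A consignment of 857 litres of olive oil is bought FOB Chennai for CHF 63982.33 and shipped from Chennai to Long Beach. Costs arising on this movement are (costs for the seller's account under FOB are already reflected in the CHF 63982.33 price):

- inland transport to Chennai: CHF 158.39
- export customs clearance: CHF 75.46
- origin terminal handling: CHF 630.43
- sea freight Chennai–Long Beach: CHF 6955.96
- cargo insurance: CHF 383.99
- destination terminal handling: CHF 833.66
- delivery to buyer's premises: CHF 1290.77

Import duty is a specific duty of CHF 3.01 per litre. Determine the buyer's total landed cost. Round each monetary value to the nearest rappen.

FOB: the seller bears costs until goods are on board at the origin port; the buyer bears freight, insurance and all costs thereafter.
Already in the invoice (seller's account under FOB): inland to port, export clearance, origin terminal — exclude.
CIF value = FOB price + freight + insurance = 63982.33 + 6955.96 + 383.99 = 71322.28
Import duty = 857 × 3.01 = 2579.57
Buyer bears: freight 6955.96 + insurance 383.99 + destination terminal 833.66 + delivery 1290.77 + duty 2579.57 = 12043.95
Landed cost = invoice 63982.33 + 12043.95 = 76026.28

Total landed cost: CHF 76026.28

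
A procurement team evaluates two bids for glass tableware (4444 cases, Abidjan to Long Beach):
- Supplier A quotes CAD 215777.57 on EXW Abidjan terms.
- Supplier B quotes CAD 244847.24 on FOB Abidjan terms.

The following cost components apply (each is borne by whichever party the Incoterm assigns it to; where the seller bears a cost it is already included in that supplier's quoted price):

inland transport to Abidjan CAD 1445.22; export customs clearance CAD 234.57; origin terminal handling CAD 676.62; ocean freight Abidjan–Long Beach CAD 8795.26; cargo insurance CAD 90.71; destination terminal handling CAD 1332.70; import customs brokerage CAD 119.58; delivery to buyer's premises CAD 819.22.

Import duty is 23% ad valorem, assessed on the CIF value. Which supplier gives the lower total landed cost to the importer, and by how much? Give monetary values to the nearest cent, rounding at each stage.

Supplier A is cheaper by CAD 32857.31

Supplier A (EXW):
CIF value = EXW price + inland to port + export clearance + origin terminal + freight + insurance = 215777.57 + 1445.22 + 234.57 + 676.62 + 8795.26 + 90.71 = 227019.95
Import duty = 227019.95 × 23% = 52214.59
Buyer bears (A): 1445.22 + 234.57 + 676.62 + 8795.26 + 90.71 + 1332.70 + 119.58 + 819.22 = 13513.88
Landed cost (A) = invoice 215777.57 + 13513.88 + duty 52214.59 = 281506.04
Supplier B (FOB):
CIF value = FOB price + freight + insurance = 244847.24 + 8795.26 + 90.71 = 253733.21
Import duty = 253733.21 × 23% = 58358.64
Buyer bears (B): 8795.26 + 90.71 + 1332.70 + 119.58 + 819.22 = 11157.47
Landed cost (B) = invoice 244847.24 + 11157.47 + duty 58358.64 = 314363.35
Difference = |281506.04 − 314363.35| = 32857.31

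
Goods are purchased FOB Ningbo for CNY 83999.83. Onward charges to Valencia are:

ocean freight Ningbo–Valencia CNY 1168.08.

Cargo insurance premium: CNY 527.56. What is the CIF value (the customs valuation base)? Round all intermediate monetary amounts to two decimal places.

CIF value: CNY 85695.47

CIF = FOB price + freight + insurance
CIF = 83999.83 + 1168.08 + 527.56 = 85695.47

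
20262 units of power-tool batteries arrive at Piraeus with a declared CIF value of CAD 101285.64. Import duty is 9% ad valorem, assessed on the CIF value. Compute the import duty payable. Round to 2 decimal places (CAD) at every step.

Import duty: CAD 9115.71

Import duty = 101285.64 × 9% = 9115.71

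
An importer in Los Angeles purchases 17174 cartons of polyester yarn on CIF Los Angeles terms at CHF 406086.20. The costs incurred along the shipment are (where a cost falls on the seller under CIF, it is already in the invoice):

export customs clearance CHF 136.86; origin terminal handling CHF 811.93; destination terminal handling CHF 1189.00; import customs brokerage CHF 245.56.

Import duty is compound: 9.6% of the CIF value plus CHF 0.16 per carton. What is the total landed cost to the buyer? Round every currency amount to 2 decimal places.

CIF: the seller pays costs through ocean freight and marine insurance to the destination port.
Already in the invoice (seller's account under CIF): export clearance, origin terminal — exclude.
The CIF price already equals the CIF value: 406086.20
Ad valorem component: 406086.20 × 9.6% = 38984.28
Specific component: 17174 × 0.16 = 2747.84
Import duty = 38984.28 + 2747.84 = 41732.12
Buyer bears: destination terminal 1189.00 + brokerage 245.56 + duty 41732.12 = 43166.68
Landed cost = invoice 406086.20 + 43166.68 = 449252.88

Total landed cost: CHF 449252.88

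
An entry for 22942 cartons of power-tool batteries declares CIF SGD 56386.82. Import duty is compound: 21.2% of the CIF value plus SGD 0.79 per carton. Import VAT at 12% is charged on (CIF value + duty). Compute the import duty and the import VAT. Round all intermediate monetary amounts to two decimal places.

Ad valorem component: 56386.82 × 21.2% = 11954.01
Specific component: 22942 × 0.79 = 18124.18
Import duty = 11954.01 + 18124.18 = 30078.19
VAT base = CIF + duty = 56386.82 + 30078.19 = 86465.01
Import VAT = 86465.01 × 12% = 10375.80

Import duty: SGD 30078.19; import VAT: SGD 10375.80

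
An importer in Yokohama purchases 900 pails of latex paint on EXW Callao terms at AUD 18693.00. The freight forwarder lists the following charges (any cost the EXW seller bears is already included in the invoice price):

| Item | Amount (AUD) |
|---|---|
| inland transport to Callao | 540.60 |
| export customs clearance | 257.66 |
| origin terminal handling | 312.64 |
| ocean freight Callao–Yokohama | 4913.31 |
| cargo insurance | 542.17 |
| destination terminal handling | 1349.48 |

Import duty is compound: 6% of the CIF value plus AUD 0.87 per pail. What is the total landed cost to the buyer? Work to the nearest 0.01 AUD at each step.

EXW: the seller makes goods available at their premises; the buyer bears all onward costs.
CIF value = EXW price + inland to port + export clearance + origin terminal + freight + insurance = 18693.00 + 540.60 + 257.66 + 312.64 + 4913.31 + 542.17 = 25259.38
Ad valorem component: 25259.38 × 6% = 1515.56
Specific component: 900 × 0.87 = 783.00
Import duty = 1515.56 + 783.00 = 2298.56
Buyer bears: inland to port 540.60 + export clearance 257.66 + origin terminal 312.64 + freight 4913.31 + insurance 542.17 + destination terminal 1349.48 + duty 2298.56 = 10214.42
Landed cost = invoice 18693.00 + 10214.42 = 28907.42

Total landed cost: AUD 28907.42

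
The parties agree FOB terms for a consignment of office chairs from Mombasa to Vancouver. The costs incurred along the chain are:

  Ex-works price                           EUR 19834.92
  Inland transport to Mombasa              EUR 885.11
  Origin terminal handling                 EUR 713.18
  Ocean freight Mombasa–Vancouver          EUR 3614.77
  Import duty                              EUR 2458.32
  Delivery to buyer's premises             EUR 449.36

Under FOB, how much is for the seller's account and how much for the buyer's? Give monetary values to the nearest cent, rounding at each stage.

FOB: the seller bears costs until goods are on board at the origin port; the buyer bears freight, insurance and all costs thereafter.
Seller's account: goods 19834.92 + inland to port 885.11 + origin terminal 713.18 = 21433.21
Buyer's account: freight 3614.77 + duty 2458.32 + delivery 449.36 = 6522.45

Seller: EUR 21433.21; buyer: EUR 6522.45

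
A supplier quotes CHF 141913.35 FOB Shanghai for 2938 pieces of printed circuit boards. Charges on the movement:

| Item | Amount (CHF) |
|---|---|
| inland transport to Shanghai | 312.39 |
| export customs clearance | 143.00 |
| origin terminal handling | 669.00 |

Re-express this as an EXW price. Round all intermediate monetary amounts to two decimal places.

From FOB to EXW, the seller no longer bears: inland to port, export clearance, origin terminal.
EXW price = 141913.35 − 312.39 − 143.00 − 669.00 = 140788.96

EXW price: CHF 140788.96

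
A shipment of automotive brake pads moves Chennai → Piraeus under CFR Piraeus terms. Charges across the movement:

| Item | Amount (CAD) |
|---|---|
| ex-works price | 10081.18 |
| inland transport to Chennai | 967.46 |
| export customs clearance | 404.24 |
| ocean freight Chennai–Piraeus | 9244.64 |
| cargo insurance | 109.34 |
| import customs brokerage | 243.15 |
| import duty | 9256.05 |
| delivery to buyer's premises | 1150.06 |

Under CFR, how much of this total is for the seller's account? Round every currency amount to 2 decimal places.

Seller's account: CAD 20697.52

CFR: the seller pays costs through ocean freight to the destination port, but not insurance.
Seller's account: goods 10081.18 + inland to port 967.46 + export clearance 404.24 + freight 9244.64 = 20697.52
Buyer's account: insurance 109.34 + brokerage 243.15 + duty 9256.05 + delivery 1150.06 = 10758.60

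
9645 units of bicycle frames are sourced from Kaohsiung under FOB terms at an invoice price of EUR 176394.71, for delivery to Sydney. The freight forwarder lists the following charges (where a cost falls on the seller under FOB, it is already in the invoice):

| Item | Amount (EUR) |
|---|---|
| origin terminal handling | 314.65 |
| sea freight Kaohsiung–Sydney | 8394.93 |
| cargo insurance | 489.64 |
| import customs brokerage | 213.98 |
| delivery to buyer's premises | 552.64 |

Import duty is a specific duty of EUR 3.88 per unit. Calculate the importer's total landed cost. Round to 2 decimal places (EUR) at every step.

FOB: the seller bears costs until goods are on board at the origin port; the buyer bears freight, insurance and all costs thereafter.
Already in the invoice (seller's account under FOB): origin terminal — exclude.
CIF value = FOB price + freight + insurance = 176394.71 + 8394.93 + 489.64 = 185279.28
Import duty = 9645 × 3.88 = 37422.60
Buyer bears: freight 8394.93 + insurance 489.64 + brokerage 213.98 + delivery 552.64 + duty 37422.60 = 47073.79
Landed cost = invoice 176394.71 + 47073.79 = 223468.50

Total landed cost: EUR 223468.50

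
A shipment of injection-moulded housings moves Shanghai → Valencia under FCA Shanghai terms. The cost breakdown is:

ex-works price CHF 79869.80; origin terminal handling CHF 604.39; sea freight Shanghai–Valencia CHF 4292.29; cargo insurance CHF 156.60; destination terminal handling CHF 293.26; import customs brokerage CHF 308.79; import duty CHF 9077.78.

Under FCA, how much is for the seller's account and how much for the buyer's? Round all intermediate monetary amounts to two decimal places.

FCA: the seller delivers export-cleared goods to the carrier; the buyer bears costs from that point.
Seller's account: goods 79869.80 = 79869.80
Buyer's account: origin terminal 604.39 + freight 4292.29 + insurance 156.60 + destination terminal 293.26 + brokerage 308.79 + duty 9077.78 = 14733.11

Seller: CHF 79869.80; buyer: CHF 14733.11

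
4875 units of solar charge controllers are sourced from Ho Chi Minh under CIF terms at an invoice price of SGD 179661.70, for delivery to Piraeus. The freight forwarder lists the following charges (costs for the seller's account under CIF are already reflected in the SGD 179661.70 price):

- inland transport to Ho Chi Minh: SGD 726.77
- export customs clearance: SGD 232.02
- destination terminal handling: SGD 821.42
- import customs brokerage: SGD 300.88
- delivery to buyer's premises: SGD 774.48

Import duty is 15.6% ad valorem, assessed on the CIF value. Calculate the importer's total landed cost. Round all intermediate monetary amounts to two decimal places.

CIF: the seller pays costs through ocean freight and marine insurance to the destination port.
Already in the invoice (seller's account under CIF): inland to port, export clearance — exclude.
The CIF price already equals the CIF value: 179661.70
Import duty = 179661.70 × 15.6% = 28027.23
Buyer bears: destination terminal 821.42 + brokerage 300.88 + delivery 774.48 + duty 28027.23 = 29924.01
Landed cost = invoice 179661.70 + 29924.01 = 209585.71

Total landed cost: SGD 209585.71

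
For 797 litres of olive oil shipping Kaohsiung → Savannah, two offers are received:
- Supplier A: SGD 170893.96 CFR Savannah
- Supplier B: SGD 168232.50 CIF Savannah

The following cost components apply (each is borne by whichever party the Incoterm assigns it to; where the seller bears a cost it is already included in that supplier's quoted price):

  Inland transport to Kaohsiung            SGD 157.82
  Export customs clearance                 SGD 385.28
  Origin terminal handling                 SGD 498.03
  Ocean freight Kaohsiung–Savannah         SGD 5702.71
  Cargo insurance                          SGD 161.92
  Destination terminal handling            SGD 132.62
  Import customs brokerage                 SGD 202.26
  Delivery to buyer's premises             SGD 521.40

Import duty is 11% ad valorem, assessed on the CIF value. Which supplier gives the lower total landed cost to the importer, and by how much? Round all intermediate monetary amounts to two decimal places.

Supplier A (CFR):
CIF value = CFR price + insurance = 170893.96 + 161.92 = 171055.88
Import duty = 171055.88 × 11% = 18816.15
Buyer bears (A): 161.92 + 132.62 + 202.26 + 521.40 = 1018.20
Landed cost (A) = invoice 170893.96 + 1018.20 + duty 18816.15 = 190728.31
Supplier B (CIF):
The CIF price already equals the CIF value: 168232.50
Import duty = 168232.50 × 11% = 18505.58
Buyer bears (B): 132.62 + 202.26 + 521.40 = 856.28
Landed cost (B) = invoice 168232.50 + 856.28 + duty 18505.58 = 187594.36
Difference = |190728.31 − 187594.36| = 3133.95

Supplier B is cheaper by SGD 3133.95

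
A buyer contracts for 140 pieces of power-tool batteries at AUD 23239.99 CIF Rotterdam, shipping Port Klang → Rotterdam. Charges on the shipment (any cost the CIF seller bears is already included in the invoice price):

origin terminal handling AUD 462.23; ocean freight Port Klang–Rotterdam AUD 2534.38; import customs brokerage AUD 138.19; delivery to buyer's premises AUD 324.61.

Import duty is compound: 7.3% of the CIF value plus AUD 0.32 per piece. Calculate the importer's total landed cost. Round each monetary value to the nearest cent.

Total landed cost: AUD 25444.11

CIF: the seller pays costs through ocean freight and marine insurance to the destination port.
Already in the invoice (seller's account under CIF): origin terminal, freight — exclude.
The CIF price already equals the CIF value: 23239.99
Ad valorem component: 23239.99 × 7.3% = 1696.52
Specific component: 140 × 0.32 = 44.80
Import duty = 1696.52 + 44.80 = 1741.32
Buyer bears: brokerage 138.19 + delivery 324.61 + duty 1741.32 = 2204.12
Landed cost = invoice 23239.99 + 2204.12 = 25444.11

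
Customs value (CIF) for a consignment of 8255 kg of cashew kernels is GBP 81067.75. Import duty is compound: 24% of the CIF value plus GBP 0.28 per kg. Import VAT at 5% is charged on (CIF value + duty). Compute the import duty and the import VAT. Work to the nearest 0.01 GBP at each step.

Import duty: GBP 21767.66; import VAT: GBP 5141.77

Ad valorem component: 81067.75 × 24% = 19456.26
Specific component: 8255 × 0.28 = 2311.40
Import duty = 19456.26 + 2311.40 = 21767.66
VAT base = CIF + duty = 81067.75 + 21767.66 = 102835.41
Import VAT = 102835.41 × 5% = 5141.77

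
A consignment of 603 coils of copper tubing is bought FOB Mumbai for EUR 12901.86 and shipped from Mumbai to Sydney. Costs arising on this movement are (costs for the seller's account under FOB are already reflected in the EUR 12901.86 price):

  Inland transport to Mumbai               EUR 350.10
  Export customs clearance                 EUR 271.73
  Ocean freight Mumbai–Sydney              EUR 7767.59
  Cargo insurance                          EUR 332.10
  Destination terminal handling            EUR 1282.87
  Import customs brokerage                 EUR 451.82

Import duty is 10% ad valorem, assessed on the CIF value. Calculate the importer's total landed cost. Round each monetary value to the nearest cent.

FOB: the seller bears costs until goods are on board at the origin port; the buyer bears freight, insurance and all costs thereafter.
Already in the invoice (seller's account under FOB): inland to port, export clearance — exclude.
CIF value = FOB price + freight + insurance = 12901.86 + 7767.59 + 332.10 = 21001.55
Import duty = 21001.55 × 10% = 2100.16
Buyer bears: freight 7767.59 + insurance 332.10 + destination terminal 1282.87 + brokerage 451.82 + duty 2100.16 = 11934.54
Landed cost = invoice 12901.86 + 11934.54 = 24836.40

Total landed cost: EUR 24836.40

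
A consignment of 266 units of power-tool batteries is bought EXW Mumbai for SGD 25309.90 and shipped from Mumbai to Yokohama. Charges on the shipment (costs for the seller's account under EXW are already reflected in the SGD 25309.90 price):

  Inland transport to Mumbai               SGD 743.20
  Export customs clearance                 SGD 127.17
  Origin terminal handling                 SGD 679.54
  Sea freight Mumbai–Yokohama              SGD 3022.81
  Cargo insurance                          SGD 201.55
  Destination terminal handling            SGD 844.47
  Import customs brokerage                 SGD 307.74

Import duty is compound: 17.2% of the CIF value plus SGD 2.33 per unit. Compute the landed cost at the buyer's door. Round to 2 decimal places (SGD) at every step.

Total landed cost: SGD 37030.64

EXW: the seller makes goods available at their premises; the buyer bears all onward costs.
CIF value = EXW price + inland to port + export clearance + origin terminal + freight + insurance = 25309.90 + 743.20 + 127.17 + 679.54 + 3022.81 + 201.55 = 30084.17
Ad valorem component: 30084.17 × 17.2% = 5174.48
Specific component: 266 × 2.33 = 619.78
Import duty = 5174.48 + 619.78 = 5794.26
Buyer bears: inland to port 743.20 + export clearance 127.17 + origin terminal 679.54 + freight 3022.81 + insurance 201.55 + destination terminal 844.47 + brokerage 307.74 + duty 5794.26 = 11720.74
Landed cost = invoice 25309.90 + 11720.74 = 37030.64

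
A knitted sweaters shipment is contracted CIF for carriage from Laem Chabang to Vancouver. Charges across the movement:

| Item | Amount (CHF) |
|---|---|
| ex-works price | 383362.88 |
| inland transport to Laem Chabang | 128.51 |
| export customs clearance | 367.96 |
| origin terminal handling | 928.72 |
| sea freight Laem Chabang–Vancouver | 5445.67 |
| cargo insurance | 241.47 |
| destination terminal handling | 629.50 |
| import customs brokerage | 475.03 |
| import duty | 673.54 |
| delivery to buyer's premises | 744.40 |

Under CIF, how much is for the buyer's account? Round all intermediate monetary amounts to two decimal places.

Buyer's account: CHF 2522.47

CIF: the seller pays costs through ocean freight and marine insurance to the destination port.
Seller's account: goods 383362.88 + inland to port 128.51 + export clearance 367.96 + origin terminal 928.72 + freight 5445.67 + insurance 241.47 = 390475.21
Buyer's account: destination terminal 629.50 + brokerage 475.03 + duty 673.54 + delivery 744.40 = 2522.47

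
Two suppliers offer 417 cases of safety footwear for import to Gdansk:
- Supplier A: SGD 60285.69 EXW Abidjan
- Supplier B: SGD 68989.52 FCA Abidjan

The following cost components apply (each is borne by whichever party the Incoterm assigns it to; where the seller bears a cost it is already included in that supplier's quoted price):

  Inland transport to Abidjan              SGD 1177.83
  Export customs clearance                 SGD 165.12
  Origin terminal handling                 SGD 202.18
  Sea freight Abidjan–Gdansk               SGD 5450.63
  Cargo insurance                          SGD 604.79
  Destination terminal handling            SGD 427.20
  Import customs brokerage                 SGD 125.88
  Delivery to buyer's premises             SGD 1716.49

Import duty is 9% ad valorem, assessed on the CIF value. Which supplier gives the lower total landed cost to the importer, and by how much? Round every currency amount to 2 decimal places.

Supplier A (EXW):
CIF value = EXW price + inland to port + export clearance + origin terminal + freight + insurance = 60285.69 + 1177.83 + 165.12 + 202.18 + 5450.63 + 604.79 = 67886.24
Import duty = 67886.24 × 9% = 6109.76
Buyer bears (A): 1177.83 + 165.12 + 202.18 + 5450.63 + 604.79 + 427.20 + 125.88 + 1716.49 = 9870.12
Landed cost (A) = invoice 60285.69 + 9870.12 + duty 6109.76 = 76265.57
Supplier B (FCA):
CIF value = FCA price + origin terminal + freight + insurance = 68989.52 + 202.18 + 5450.63 + 604.79 = 75247.12
Import duty = 75247.12 × 9% = 6772.24
Buyer bears (B): 202.18 + 5450.63 + 604.79 + 427.20 + 125.88 + 1716.49 = 8527.17
Landed cost (B) = invoice 68989.52 + 8527.17 + duty 6772.24 = 84288.93
Difference = |76265.57 − 84288.93| = 8023.36

Supplier A is cheaper by SGD 8023.36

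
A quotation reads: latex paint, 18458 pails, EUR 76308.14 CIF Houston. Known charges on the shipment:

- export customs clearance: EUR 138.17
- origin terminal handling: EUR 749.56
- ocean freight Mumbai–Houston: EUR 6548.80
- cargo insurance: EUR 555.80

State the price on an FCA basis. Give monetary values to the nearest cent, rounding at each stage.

FCA price: EUR 68453.98

Not relevant to the conversion: export clearance — on the seller under both CIF and FCA; already in the CIF price and stays in the FCA price.
From CIF to FCA, the seller no longer bears: origin terminal, freight, insurance.
FCA price = 76308.14 − 749.56 − 6548.80 − 555.80 = 68453.98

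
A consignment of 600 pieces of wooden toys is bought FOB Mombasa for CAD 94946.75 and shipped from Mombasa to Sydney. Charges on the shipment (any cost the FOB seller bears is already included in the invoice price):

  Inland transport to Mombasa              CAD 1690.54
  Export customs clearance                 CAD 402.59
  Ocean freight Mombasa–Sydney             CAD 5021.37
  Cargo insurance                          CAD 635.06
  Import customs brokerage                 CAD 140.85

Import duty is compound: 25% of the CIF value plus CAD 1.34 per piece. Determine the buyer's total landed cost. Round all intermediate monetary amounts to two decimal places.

Total landed cost: CAD 126698.83

FOB: the seller bears costs until goods are on board at the origin port; the buyer bears freight, insurance and all costs thereafter.
Already in the invoice (seller's account under FOB): inland to port, export clearance — exclude.
CIF value = FOB price + freight + insurance = 94946.75 + 5021.37 + 635.06 = 100603.18
Ad valorem component: 100603.18 × 25% = 25150.80
Specific component: 600 × 1.34 = 804.00
Import duty = 25150.80 + 804.00 = 25954.80
Buyer bears: freight 5021.37 + insurance 635.06 + brokerage 140.85 + duty 25954.80 = 31752.08
Landed cost = invoice 94946.75 + 31752.08 = 126698.83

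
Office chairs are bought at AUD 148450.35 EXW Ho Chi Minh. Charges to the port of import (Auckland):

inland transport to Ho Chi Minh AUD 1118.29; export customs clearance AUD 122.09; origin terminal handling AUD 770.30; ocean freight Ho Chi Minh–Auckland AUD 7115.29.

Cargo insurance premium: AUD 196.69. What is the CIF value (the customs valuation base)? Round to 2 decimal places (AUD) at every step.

CIF = EXW price + pre-shipment costs + freight + insurance
CIF = 148450.35 + 1118.29 + 122.09 + 770.30 + 7115.29 + 196.69 = 157773.01

CIF value: AUD 157773.01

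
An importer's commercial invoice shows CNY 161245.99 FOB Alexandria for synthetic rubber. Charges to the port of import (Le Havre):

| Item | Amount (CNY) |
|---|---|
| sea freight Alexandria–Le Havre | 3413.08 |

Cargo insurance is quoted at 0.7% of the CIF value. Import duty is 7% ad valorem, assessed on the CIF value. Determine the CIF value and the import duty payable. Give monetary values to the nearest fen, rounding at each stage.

CIF value: CNY 165819.81; import duty: CNY 11607.39

Let C be the CIF value. C = FOB price + freight + 0.7% × C
C − 0.7% × C = 161245.99 + 3413.08
0.993 × C = 164659.07
C = 164659.07 / 0.993 = 165819.81
Insurance premium = 0.7% × 165819.81 = 1160.74
Import duty = 165819.81 × 7% = 11607.39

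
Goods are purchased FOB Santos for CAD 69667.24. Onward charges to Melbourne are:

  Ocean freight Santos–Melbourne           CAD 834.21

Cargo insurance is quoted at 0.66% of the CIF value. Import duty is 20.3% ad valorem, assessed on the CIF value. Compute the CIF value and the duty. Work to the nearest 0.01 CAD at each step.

Let C be the CIF value. C = FOB price + freight + 0.66% × C
C − 0.66% × C = 69667.24 + 834.21
0.9934 × C = 70501.45
C = 70501.45 / 0.9934 = 70969.85
Insurance premium = 0.66% × 70969.85 = 468.40
Import duty = 70969.85 × 20.3% = 14406.88

CIF value: CAD 70969.85; import duty: CAD 14406.88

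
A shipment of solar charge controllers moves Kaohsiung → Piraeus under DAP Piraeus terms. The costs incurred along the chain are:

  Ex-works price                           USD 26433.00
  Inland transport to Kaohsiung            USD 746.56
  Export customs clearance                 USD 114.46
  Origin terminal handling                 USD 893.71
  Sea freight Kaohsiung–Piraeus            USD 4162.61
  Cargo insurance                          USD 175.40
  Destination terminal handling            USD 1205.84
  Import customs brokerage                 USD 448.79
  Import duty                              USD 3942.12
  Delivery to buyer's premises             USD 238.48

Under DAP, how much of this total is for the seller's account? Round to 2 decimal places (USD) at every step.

Seller's account: USD 33970.06

DAP: the seller bears all costs to the named destination except import duty and clearance.
Seller's account: goods 26433.00 + inland to port 746.56 + export clearance 114.46 + origin terminal 893.71 + freight 4162.61 + insurance 175.40 + destination terminal 1205.84 + delivery 238.48 = 33970.06
Buyer's account: brokerage 448.79 + duty 3942.12 = 4390.91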